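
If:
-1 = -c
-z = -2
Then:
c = 1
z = 2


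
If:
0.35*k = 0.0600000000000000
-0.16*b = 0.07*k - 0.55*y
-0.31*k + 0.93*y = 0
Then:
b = 0.12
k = 0.17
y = 0.06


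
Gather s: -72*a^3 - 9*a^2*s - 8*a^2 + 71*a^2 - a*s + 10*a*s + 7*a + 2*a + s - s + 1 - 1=-72*a^3 + 63*a^2 + 9*a + s*(-9*a^2 + 9*a)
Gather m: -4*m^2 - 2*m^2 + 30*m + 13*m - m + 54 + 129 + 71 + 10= -6*m^2 + 42*m + 264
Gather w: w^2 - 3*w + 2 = w^2 - 3*w + 2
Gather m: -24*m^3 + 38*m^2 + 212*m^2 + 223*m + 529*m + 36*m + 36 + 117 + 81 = -24*m^3 + 250*m^2 + 788*m + 234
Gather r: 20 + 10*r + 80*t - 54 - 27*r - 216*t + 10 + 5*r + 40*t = -12*r - 96*t - 24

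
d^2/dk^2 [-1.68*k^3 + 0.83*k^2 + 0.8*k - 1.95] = 1.66 - 10.08*k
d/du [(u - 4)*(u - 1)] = 2*u - 5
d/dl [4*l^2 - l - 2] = 8*l - 1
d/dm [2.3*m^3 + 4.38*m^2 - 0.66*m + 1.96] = 6.9*m^2 + 8.76*m - 0.66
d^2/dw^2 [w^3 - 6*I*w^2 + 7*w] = 6*w - 12*I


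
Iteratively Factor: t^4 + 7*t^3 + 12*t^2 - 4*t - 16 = (t - 1)*(t^3 + 8*t^2 + 20*t + 16) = (t - 1)*(t + 2)*(t^2 + 6*t + 8) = (t - 1)*(t + 2)*(t + 4)*(t + 2)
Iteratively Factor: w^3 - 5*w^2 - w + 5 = (w + 1)*(w^2 - 6*w + 5) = (w - 1)*(w + 1)*(w - 5)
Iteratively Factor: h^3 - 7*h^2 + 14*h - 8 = (h - 2)*(h^2 - 5*h + 4) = (h - 2)*(h - 1)*(h - 4)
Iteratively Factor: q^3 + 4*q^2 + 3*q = (q)*(q^2 + 4*q + 3) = q*(q + 3)*(q + 1)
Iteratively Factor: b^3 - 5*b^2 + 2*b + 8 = (b - 2)*(b^2 - 3*b - 4) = (b - 4)*(b - 2)*(b + 1)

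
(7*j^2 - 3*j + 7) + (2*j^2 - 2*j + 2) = 9*j^2 - 5*j + 9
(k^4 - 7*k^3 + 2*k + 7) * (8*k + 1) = 8*k^5 - 55*k^4 - 7*k^3 + 16*k^2 + 58*k + 7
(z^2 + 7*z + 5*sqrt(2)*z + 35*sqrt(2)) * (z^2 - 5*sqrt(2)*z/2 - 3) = z^4 + 5*sqrt(2)*z^3/2 + 7*z^3 - 28*z^2 + 35*sqrt(2)*z^2/2 - 196*z - 15*sqrt(2)*z - 105*sqrt(2)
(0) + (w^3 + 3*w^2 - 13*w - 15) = w^3 + 3*w^2 - 13*w - 15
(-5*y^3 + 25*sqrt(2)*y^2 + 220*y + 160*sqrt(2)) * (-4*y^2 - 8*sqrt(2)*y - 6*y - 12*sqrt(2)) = 20*y^5 - 60*sqrt(2)*y^4 + 30*y^4 - 1280*y^3 - 90*sqrt(2)*y^3 - 2400*sqrt(2)*y^2 - 1920*y^2 - 3600*sqrt(2)*y - 2560*y - 3840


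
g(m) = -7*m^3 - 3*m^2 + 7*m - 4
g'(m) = -21*m^2 - 6*m + 7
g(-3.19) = 170.37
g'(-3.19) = -187.56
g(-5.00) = 761.00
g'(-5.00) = -488.00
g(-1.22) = -4.29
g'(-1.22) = -16.94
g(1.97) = -55.37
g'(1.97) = -86.32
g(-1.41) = -0.21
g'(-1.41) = -26.29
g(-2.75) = 99.64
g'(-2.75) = -135.31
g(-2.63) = 84.18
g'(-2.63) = -122.47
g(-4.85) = 690.07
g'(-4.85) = -457.87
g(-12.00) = 11576.00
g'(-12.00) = -2945.00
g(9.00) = -5287.00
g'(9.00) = -1748.00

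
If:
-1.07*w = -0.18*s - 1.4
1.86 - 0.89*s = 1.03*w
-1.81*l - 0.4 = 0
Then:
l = -0.22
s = 0.48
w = 1.39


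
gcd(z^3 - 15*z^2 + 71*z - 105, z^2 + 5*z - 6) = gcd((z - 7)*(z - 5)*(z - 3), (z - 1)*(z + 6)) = 1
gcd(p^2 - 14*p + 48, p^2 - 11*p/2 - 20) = p - 8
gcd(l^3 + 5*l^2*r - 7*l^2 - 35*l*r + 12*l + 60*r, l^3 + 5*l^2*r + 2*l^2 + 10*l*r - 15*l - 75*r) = l^2 + 5*l*r - 3*l - 15*r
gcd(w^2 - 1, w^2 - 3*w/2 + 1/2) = w - 1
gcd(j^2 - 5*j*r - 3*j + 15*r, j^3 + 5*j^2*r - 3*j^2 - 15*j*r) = j - 3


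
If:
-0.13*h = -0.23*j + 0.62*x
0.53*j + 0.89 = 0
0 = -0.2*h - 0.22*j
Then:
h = 1.85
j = -1.68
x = -1.01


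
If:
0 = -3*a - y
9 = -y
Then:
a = 3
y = -9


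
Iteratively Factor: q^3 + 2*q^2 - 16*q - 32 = (q - 4)*(q^2 + 6*q + 8) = (q - 4)*(q + 2)*(q + 4)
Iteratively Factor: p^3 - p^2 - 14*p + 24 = (p - 3)*(p^2 + 2*p - 8) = (p - 3)*(p + 4)*(p - 2)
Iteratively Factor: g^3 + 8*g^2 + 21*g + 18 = (g + 3)*(g^2 + 5*g + 6) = (g + 2)*(g + 3)*(g + 3)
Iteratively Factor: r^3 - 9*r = (r)*(r^2 - 9) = r*(r - 3)*(r + 3)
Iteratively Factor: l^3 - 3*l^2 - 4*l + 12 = (l - 2)*(l^2 - l - 6) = (l - 2)*(l + 2)*(l - 3)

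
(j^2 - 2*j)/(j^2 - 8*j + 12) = j/(j - 6)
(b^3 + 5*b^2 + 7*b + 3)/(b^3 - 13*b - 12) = (b + 1)/(b - 4)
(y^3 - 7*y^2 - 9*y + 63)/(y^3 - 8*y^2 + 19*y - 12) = (y^2 - 4*y - 21)/(y^2 - 5*y + 4)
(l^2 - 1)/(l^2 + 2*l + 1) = (l - 1)/(l + 1)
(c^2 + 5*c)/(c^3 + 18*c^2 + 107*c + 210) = c/(c^2 + 13*c + 42)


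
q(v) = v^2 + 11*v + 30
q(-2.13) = 11.11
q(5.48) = 120.31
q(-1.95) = 12.35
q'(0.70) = 12.40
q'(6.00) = 23.00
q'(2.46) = 15.92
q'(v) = 2*v + 11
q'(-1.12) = 8.76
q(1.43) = 47.77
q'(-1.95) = 7.10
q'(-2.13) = 6.74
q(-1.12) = 18.93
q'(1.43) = 13.86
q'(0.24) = 11.48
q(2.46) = 63.11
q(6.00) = 132.00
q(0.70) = 38.19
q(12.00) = 306.00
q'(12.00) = 35.00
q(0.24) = 32.70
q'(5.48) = 21.96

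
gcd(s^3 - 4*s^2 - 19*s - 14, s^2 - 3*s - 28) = s - 7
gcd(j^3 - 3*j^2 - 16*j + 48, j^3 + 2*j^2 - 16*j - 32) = j^2 - 16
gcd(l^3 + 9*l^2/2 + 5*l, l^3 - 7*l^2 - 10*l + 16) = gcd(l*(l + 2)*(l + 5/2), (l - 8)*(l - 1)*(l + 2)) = l + 2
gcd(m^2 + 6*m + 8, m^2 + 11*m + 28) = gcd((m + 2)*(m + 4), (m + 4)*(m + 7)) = m + 4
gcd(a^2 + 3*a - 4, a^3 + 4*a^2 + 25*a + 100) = a + 4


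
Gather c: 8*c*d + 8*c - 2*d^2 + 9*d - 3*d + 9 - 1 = c*(8*d + 8) - 2*d^2 + 6*d + 8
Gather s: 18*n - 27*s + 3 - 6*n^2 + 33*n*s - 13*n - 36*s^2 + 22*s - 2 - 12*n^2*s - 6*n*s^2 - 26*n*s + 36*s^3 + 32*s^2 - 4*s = -6*n^2 + 5*n + 36*s^3 + s^2*(-6*n - 4) + s*(-12*n^2 + 7*n - 9) + 1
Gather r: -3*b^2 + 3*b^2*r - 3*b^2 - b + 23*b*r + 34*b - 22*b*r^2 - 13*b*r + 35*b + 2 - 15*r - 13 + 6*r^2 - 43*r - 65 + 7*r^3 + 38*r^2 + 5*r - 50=-6*b^2 + 68*b + 7*r^3 + r^2*(44 - 22*b) + r*(3*b^2 + 10*b - 53) - 126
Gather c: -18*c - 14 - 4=-18*c - 18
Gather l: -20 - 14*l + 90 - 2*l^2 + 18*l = -2*l^2 + 4*l + 70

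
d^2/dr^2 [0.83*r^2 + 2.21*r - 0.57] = 1.66000000000000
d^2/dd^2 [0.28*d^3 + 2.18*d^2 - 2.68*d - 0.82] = 1.68*d + 4.36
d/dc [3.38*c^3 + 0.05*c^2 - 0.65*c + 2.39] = 10.14*c^2 + 0.1*c - 0.65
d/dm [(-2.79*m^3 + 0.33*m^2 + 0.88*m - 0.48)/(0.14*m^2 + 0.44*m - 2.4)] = (-0.3906*m^4 - 2.4552*m^3 + 20.11*m^2 - 1.4496*m - 1.9008)/(0.0196*m^4 + 0.1232*m^3 - 0.4784*m^2 - 2.112*m + 5.76)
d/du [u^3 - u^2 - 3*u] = 3*u^2 - 2*u - 3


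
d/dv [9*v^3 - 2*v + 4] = 27*v^2 - 2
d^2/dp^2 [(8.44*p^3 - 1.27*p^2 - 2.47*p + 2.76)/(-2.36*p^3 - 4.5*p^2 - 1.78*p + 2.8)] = (193.412384000001*p^6 + 295.269984*p^5 - 728.345088*p^4 - 558.721904*p^3 + 139.357632*p^2 - 452.35968*p - 42.507008)/(13.144256*p^9 + 75.1896*p^8 + 173.111664*p^7 + 157.76196*p^6 - 47.848728*p^5 - 197.90004*p^4 - 73.421048*p^3 + 79.22544*p^2 + 41.8656*p - 21.952)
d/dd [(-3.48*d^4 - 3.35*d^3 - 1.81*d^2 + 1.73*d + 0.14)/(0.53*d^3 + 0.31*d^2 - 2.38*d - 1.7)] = (-1.8444*d^6 - 2.1576*d^5 + 24.768*d^4 + 37.7762*d^3 + 20.6339*d^2 + 6.0672*d - 2.6078)/(0.2809*d^6 + 0.3286*d^5 - 2.4267*d^4 - 3.2776*d^3 + 4.6104*d^2 + 8.092*d + 2.89)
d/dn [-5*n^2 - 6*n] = -10*n - 6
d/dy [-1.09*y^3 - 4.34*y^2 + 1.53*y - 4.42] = -3.27*y^2 - 8.68*y + 1.53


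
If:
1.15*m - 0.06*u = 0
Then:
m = 0.0521739130434783*u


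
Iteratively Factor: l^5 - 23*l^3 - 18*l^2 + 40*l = (l + 2)*(l^4 - 2*l^3 - 19*l^2 + 20*l) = (l - 5)*(l + 2)*(l^3 + 3*l^2 - 4*l) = (l - 5)*(l + 2)*(l + 4)*(l^2 - l) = l*(l - 5)*(l + 2)*(l + 4)*(l - 1)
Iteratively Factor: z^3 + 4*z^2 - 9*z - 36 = (z - 3)*(z^2 + 7*z + 12) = (z - 3)*(z + 3)*(z + 4)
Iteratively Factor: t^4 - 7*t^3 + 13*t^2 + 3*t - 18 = (t - 3)*(t^3 - 4*t^2 + t + 6) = (t - 3)^2*(t^2 - t - 2) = (t - 3)^2*(t - 2)*(t + 1)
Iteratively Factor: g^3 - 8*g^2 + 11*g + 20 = (g + 1)*(g^2 - 9*g + 20) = (g - 5)*(g + 1)*(g - 4)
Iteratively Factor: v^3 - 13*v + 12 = (v - 3)*(v^2 + 3*v - 4) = (v - 3)*(v + 4)*(v - 1)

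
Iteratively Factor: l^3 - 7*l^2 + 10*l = (l - 2)*(l^2 - 5*l) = (l - 5)*(l - 2)*(l)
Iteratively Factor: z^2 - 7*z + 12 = (z - 4)*(z - 3)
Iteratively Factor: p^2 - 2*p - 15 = (p - 5)*(p + 3)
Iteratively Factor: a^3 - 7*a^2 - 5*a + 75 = (a - 5)*(a^2 - 2*a - 15) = (a - 5)*(a + 3)*(a - 5)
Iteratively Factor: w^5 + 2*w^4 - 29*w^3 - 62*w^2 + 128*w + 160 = (w - 2)*(w^4 + 4*w^3 - 21*w^2 - 104*w - 80) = (w - 2)*(w + 1)*(w^3 + 3*w^2 - 24*w - 80) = (w - 5)*(w - 2)*(w + 1)*(w^2 + 8*w + 16) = (w - 5)*(w - 2)*(w + 1)*(w + 4)*(w + 4)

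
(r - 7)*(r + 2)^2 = r^3 - 3*r^2 - 24*r - 28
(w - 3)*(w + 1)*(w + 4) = w^3 + 2*w^2 - 11*w - 12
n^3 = n^3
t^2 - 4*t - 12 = (t - 6)*(t + 2)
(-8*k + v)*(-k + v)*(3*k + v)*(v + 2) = 24*k^3*v + 48*k^3 - 19*k^2*v^2 - 38*k^2*v - 6*k*v^3 - 12*k*v^2 + v^4 + 2*v^3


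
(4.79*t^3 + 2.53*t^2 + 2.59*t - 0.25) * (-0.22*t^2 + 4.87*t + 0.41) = -1.0538*t^5 + 22.7707*t^4 + 13.7152*t^3 + 13.7056*t^2 - 0.1556*t - 0.1025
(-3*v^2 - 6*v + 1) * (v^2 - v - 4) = -3*v^4 - 3*v^3 + 19*v^2 + 23*v - 4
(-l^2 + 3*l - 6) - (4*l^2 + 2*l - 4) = -5*l^2 + l - 2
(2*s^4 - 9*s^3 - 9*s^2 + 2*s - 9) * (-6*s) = -12*s^5 + 54*s^4 + 54*s^3 - 12*s^2 + 54*s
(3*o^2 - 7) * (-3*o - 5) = -9*o^3 - 15*o^2 + 21*o + 35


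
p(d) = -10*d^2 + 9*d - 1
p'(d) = 9 - 20*d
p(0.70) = 0.40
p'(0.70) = -5.00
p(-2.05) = -61.48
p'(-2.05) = 50.00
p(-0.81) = -14.85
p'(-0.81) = 25.20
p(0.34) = 0.90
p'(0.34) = 2.20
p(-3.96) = -193.46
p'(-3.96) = 88.20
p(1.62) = -12.66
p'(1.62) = -23.40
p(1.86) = -18.86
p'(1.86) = -28.20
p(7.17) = -450.56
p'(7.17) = -134.40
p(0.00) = -1.00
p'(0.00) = 9.00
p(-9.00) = -892.00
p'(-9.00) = 189.00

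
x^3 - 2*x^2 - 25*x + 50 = (x - 5)*(x - 2)*(x + 5)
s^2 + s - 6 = (s - 2)*(s + 3)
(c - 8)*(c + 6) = c^2 - 2*c - 48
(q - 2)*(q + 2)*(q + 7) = q^3 + 7*q^2 - 4*q - 28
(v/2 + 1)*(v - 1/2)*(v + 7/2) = v^3/2 + 5*v^2/2 + 17*v/8 - 7/4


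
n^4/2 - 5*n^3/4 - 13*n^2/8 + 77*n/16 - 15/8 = (n/2 + 1)*(n - 5/2)*(n - 3/2)*(n - 1/2)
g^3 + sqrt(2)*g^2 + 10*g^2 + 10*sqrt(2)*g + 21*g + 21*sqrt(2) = (g + 3)*(g + 7)*(g + sqrt(2))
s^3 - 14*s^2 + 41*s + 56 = (s - 8)*(s - 7)*(s + 1)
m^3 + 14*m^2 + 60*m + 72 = (m + 2)*(m + 6)^2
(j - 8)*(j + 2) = j^2 - 6*j - 16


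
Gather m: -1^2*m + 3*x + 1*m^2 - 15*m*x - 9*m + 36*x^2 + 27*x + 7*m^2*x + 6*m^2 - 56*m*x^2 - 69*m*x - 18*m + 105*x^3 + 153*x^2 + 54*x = m^2*(7*x + 7) + m*(-56*x^2 - 84*x - 28) + 105*x^3 + 189*x^2 + 84*x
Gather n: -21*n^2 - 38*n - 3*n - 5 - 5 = -21*n^2 - 41*n - 10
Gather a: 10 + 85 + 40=135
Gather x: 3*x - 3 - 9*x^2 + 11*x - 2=-9*x^2 + 14*x - 5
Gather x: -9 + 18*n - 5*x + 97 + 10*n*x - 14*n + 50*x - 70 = 4*n + x*(10*n + 45) + 18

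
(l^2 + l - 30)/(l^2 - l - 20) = (l + 6)/(l + 4)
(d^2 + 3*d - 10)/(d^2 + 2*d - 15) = (d - 2)/(d - 3)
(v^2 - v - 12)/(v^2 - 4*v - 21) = (v - 4)/(v - 7)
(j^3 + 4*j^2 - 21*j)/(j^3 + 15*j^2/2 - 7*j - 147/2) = 2*j/(2*j + 7)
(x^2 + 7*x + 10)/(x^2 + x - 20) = (x + 2)/(x - 4)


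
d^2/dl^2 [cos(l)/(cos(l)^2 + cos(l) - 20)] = (2*(2*cos(l) + 1)^2*sin(l)^2*cos(l) - (cos(l)^2 + cos(l) - 20)^2*cos(l) + (cos(l)^2 + cos(l) - 20)*(3*cos(2*l) + 4*cos(3*l) - 1)/2)/(cos(l)^2 + cos(l) - 20)^3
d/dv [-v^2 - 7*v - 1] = -2*v - 7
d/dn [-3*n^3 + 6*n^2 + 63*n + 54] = -9*n^2 + 12*n + 63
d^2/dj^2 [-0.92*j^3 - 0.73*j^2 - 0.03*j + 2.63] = -5.52*j - 1.46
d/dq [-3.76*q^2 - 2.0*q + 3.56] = -7.52*q - 2.0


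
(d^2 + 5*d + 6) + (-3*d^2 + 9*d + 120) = -2*d^2 + 14*d + 126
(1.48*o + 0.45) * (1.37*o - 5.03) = 2.0276*o^2 - 6.8279*o - 2.2635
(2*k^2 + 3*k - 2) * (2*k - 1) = 4*k^3 + 4*k^2 - 7*k + 2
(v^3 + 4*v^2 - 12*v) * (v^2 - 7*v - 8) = v^5 - 3*v^4 - 48*v^3 + 52*v^2 + 96*v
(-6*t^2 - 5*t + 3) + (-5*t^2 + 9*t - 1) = -11*t^2 + 4*t + 2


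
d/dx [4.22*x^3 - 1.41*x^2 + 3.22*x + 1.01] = 12.66*x^2 - 2.82*x + 3.22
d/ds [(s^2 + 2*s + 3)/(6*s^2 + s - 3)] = (-11*s^2 - 42*s - 9)/(36*s^4 + 12*s^3 - 35*s^2 - 6*s + 9)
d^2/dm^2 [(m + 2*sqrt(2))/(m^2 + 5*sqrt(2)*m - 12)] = 2*((m + 2*sqrt(2))*(2*m + 5*sqrt(2))^2 - (3*m + 7*sqrt(2))*(m^2 + 5*sqrt(2)*m - 12))/(m^2 + 5*sqrt(2)*m - 12)^3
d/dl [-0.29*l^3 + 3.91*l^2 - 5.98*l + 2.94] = -0.87*l^2 + 7.82*l - 5.98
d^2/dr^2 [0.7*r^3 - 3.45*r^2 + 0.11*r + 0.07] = 4.2*r - 6.9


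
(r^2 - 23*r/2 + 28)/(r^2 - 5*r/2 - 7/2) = (r - 8)/(r + 1)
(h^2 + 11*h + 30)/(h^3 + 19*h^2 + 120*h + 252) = (h + 5)/(h^2 + 13*h + 42)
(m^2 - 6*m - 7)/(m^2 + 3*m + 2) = (m - 7)/(m + 2)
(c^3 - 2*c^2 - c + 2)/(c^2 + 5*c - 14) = (c^2 - 1)/(c + 7)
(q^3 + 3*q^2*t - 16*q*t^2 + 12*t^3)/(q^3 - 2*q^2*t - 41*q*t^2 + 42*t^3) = (q - 2*t)/(q - 7*t)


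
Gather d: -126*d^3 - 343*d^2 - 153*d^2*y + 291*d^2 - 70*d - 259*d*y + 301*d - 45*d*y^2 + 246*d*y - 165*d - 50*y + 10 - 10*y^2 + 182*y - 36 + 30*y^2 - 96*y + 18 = -126*d^3 + d^2*(-153*y - 52) + d*(-45*y^2 - 13*y + 66) + 20*y^2 + 36*y - 8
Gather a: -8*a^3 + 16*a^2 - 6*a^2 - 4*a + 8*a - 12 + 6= -8*a^3 + 10*a^2 + 4*a - 6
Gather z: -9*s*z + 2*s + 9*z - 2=2*s + z*(9 - 9*s) - 2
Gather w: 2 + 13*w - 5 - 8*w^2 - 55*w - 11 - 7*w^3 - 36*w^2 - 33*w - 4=-7*w^3 - 44*w^2 - 75*w - 18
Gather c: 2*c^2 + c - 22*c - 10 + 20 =2*c^2 - 21*c + 10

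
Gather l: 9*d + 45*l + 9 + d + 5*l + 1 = 10*d + 50*l + 10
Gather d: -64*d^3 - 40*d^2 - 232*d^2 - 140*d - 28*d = -64*d^3 - 272*d^2 - 168*d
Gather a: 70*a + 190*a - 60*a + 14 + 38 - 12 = 200*a + 40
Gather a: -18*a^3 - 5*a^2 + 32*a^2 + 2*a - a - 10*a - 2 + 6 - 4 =-18*a^3 + 27*a^2 - 9*a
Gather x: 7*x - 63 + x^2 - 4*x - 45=x^2 + 3*x - 108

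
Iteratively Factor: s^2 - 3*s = (s)*(s - 3)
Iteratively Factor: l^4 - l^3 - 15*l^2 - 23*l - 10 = (l + 1)*(l^3 - 2*l^2 - 13*l - 10) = (l + 1)*(l + 2)*(l^2 - 4*l - 5) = (l + 1)^2*(l + 2)*(l - 5)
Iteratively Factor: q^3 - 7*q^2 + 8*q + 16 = (q - 4)*(q^2 - 3*q - 4) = (q - 4)^2*(q + 1)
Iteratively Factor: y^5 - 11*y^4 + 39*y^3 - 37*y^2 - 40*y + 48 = (y + 1)*(y^4 - 12*y^3 + 51*y^2 - 88*y + 48) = (y - 4)*(y + 1)*(y^3 - 8*y^2 + 19*y - 12) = (y - 4)*(y - 1)*(y + 1)*(y^2 - 7*y + 12) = (y - 4)*(y - 3)*(y - 1)*(y + 1)*(y - 4)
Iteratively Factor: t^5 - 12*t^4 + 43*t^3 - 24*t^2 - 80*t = (t + 1)*(t^4 - 13*t^3 + 56*t^2 - 80*t) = (t - 5)*(t + 1)*(t^3 - 8*t^2 + 16*t) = (t - 5)*(t - 4)*(t + 1)*(t^2 - 4*t) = (t - 5)*(t - 4)^2*(t + 1)*(t)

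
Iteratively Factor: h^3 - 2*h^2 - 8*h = (h + 2)*(h^2 - 4*h) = h*(h + 2)*(h - 4)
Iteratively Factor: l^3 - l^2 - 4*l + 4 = (l - 1)*(l^2 - 4) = (l - 2)*(l - 1)*(l + 2)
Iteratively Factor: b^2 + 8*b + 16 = (b + 4)*(b + 4)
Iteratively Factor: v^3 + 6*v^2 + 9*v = (v + 3)*(v^2 + 3*v) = (v + 3)^2*(v)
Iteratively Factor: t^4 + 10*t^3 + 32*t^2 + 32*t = (t + 2)*(t^3 + 8*t^2 + 16*t) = (t + 2)*(t + 4)*(t^2 + 4*t) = t*(t + 2)*(t + 4)*(t + 4)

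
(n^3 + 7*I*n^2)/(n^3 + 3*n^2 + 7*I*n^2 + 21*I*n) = n/(n + 3)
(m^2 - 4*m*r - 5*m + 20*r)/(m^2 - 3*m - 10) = (m - 4*r)/(m + 2)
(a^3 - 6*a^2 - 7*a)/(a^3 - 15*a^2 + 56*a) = (a + 1)/(a - 8)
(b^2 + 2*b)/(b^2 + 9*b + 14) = b/(b + 7)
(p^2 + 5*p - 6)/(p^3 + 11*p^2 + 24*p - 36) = 1/(p + 6)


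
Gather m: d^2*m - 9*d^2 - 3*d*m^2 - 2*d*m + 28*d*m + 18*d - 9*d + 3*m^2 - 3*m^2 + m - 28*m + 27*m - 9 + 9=-9*d^2 - 3*d*m^2 + 9*d + m*(d^2 + 26*d)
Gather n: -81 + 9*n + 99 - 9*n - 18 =0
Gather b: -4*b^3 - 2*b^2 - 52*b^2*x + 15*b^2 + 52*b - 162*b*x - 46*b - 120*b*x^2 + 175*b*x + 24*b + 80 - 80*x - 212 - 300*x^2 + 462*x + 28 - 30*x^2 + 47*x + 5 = -4*b^3 + b^2*(13 - 52*x) + b*(-120*x^2 + 13*x + 30) - 330*x^2 + 429*x - 99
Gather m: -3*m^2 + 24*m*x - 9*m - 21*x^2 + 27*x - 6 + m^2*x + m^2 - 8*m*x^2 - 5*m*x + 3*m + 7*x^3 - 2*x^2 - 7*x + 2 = m^2*(x - 2) + m*(-8*x^2 + 19*x - 6) + 7*x^3 - 23*x^2 + 20*x - 4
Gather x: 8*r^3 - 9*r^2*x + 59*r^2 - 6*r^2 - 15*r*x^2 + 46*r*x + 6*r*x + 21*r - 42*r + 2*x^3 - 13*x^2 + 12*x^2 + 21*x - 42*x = 8*r^3 + 53*r^2 - 21*r + 2*x^3 + x^2*(-15*r - 1) + x*(-9*r^2 + 52*r - 21)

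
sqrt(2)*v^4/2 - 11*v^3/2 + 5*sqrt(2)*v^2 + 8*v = v*(v - 4*sqrt(2))*(v - 2*sqrt(2))*(sqrt(2)*v/2 + 1/2)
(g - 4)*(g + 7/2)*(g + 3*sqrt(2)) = g^3 - g^2/2 + 3*sqrt(2)*g^2 - 14*g - 3*sqrt(2)*g/2 - 42*sqrt(2)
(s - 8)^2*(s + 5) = s^3 - 11*s^2 - 16*s + 320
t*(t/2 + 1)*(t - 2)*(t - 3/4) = t^4/2 - 3*t^3/8 - 2*t^2 + 3*t/2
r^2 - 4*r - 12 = (r - 6)*(r + 2)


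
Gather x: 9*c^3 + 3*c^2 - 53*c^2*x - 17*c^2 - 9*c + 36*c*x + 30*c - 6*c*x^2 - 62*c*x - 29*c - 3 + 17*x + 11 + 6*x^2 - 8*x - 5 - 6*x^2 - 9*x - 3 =9*c^3 - 14*c^2 - 6*c*x^2 - 8*c + x*(-53*c^2 - 26*c)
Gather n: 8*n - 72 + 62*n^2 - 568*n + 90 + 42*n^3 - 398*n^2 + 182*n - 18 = 42*n^3 - 336*n^2 - 378*n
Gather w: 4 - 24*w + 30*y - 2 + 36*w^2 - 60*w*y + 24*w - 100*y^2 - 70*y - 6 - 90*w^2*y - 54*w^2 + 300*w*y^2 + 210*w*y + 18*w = w^2*(-90*y - 18) + w*(300*y^2 + 150*y + 18) - 100*y^2 - 40*y - 4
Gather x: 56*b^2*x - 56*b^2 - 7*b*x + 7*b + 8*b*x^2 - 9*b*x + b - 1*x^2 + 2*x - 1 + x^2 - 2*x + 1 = -56*b^2 + 8*b*x^2 + 8*b + x*(56*b^2 - 16*b)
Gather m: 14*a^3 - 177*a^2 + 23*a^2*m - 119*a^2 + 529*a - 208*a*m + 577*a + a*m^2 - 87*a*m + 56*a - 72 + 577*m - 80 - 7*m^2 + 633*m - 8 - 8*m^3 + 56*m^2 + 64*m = 14*a^3 - 296*a^2 + 1162*a - 8*m^3 + m^2*(a + 49) + m*(23*a^2 - 295*a + 1274) - 160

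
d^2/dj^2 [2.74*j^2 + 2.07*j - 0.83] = 5.48000000000000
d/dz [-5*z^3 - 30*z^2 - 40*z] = -15*z^2 - 60*z - 40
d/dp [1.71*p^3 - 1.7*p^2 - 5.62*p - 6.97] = 5.13*p^2 - 3.4*p - 5.62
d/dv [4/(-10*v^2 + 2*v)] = 2*(10*v - 1)/(v^2*(5*v - 1)^2)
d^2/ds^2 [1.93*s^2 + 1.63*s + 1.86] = 3.86000000000000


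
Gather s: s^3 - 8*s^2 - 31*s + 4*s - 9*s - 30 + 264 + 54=s^3 - 8*s^2 - 36*s + 288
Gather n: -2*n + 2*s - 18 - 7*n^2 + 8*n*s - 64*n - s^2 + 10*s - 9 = -7*n^2 + n*(8*s - 66) - s^2 + 12*s - 27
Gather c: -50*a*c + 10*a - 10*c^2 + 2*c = 10*a - 10*c^2 + c*(2 - 50*a)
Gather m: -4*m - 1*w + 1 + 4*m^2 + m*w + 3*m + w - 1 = 4*m^2 + m*(w - 1)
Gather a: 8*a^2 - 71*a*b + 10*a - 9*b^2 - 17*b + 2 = 8*a^2 + a*(10 - 71*b) - 9*b^2 - 17*b + 2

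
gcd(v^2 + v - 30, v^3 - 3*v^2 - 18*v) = 1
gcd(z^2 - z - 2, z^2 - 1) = z + 1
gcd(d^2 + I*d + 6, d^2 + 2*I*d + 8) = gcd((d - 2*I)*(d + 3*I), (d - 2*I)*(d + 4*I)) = d - 2*I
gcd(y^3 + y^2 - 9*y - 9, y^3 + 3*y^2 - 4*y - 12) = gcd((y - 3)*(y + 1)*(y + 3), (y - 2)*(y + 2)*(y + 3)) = y + 3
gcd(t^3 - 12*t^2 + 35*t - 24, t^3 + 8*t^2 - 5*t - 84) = t - 3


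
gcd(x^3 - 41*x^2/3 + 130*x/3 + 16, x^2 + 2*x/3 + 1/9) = x + 1/3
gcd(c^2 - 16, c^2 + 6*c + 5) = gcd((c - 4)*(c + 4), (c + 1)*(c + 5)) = 1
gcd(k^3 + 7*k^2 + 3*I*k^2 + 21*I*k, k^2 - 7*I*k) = k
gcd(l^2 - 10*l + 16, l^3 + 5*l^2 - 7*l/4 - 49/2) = l - 2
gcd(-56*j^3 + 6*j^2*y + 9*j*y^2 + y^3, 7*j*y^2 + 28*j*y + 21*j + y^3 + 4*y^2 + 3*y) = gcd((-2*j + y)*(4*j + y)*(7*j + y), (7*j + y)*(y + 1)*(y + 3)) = 7*j + y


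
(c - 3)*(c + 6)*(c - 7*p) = c^3 - 7*c^2*p + 3*c^2 - 21*c*p - 18*c + 126*p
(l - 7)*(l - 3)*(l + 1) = l^3 - 9*l^2 + 11*l + 21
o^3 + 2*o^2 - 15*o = o*(o - 3)*(o + 5)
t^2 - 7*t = t*(t - 7)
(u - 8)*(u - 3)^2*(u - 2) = u^4 - 16*u^3 + 85*u^2 - 186*u + 144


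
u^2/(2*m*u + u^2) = u/(2*m + u)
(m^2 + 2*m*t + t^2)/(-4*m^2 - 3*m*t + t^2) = (m + t)/(-4*m + t)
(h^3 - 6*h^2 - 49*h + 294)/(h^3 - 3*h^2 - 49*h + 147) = (h - 6)/(h - 3)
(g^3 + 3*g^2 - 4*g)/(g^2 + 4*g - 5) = g*(g + 4)/(g + 5)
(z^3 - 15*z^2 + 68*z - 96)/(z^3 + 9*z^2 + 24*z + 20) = (z^3 - 15*z^2 + 68*z - 96)/(z^3 + 9*z^2 + 24*z + 20)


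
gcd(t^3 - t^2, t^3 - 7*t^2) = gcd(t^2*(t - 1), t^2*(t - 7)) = t^2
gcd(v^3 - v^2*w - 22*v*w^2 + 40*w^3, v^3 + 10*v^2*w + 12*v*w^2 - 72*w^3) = v - 2*w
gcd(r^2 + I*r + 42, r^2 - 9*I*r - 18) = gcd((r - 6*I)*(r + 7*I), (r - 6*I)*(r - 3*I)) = r - 6*I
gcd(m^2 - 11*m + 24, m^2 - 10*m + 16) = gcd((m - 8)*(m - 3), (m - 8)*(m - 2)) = m - 8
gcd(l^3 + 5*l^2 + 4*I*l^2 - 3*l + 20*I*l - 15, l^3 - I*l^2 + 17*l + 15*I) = l^2 + 4*I*l - 3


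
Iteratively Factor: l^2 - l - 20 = (l - 5)*(l + 4)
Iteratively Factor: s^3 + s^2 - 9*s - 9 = (s + 3)*(s^2 - 2*s - 3) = (s + 1)*(s + 3)*(s - 3)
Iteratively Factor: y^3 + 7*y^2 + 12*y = (y)*(y^2 + 7*y + 12) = y*(y + 3)*(y + 4)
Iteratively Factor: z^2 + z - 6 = (z + 3)*(z - 2)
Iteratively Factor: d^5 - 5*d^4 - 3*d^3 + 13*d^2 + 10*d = (d + 1)*(d^4 - 6*d^3 + 3*d^2 + 10*d) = (d - 2)*(d + 1)*(d^3 - 4*d^2 - 5*d) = (d - 2)*(d + 1)^2*(d^2 - 5*d) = (d - 5)*(d - 2)*(d + 1)^2*(d)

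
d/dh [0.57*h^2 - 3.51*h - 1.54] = 1.14*h - 3.51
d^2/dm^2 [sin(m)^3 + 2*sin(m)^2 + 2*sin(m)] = -9*sin(m)^3 - 8*sin(m)^2 + 4*sin(m) + 4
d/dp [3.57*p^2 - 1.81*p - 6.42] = 7.14*p - 1.81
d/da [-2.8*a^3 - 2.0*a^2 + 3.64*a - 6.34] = -8.4*a^2 - 4.0*a + 3.64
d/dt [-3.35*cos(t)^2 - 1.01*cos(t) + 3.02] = (6.7*cos(t) + 1.01)*sin(t)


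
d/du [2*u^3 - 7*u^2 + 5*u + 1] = 6*u^2 - 14*u + 5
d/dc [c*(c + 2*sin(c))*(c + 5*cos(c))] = -c*(c + 2*sin(c))*(5*sin(c) - 1) + c*(c + 5*cos(c))*(2*cos(c) + 1) + (c + 2*sin(c))*(c + 5*cos(c))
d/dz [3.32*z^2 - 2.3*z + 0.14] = 6.64*z - 2.3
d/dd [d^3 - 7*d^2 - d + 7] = 3*d^2 - 14*d - 1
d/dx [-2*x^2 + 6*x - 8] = 6 - 4*x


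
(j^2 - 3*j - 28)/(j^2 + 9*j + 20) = (j - 7)/(j + 5)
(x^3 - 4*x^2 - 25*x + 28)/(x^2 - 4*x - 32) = (x^2 - 8*x + 7)/(x - 8)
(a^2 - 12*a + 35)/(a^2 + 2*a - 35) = (a - 7)/(a + 7)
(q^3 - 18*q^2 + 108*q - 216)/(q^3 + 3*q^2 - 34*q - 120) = (q^2 - 12*q + 36)/(q^2 + 9*q + 20)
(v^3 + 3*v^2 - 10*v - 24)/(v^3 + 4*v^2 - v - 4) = (v^2 - v - 6)/(v^2 - 1)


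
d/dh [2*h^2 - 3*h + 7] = 4*h - 3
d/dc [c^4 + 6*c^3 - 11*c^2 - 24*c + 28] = 4*c^3 + 18*c^2 - 22*c - 24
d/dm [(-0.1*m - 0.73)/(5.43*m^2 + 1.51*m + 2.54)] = (0.543*m^2 + 7.9278*m + 0.8483)/(29.4849*m^4 + 16.3986*m^3 + 29.8645*m^2 + 7.6708*m + 6.4516)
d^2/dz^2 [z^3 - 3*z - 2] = 6*z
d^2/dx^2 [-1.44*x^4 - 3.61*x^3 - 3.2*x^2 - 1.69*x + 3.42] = -17.28*x^2 - 21.66*x - 6.4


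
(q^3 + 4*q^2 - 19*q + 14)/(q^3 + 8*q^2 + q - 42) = (q - 1)/(q + 3)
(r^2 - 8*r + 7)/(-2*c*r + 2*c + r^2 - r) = (r - 7)/(-2*c + r)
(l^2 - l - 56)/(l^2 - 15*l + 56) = (l + 7)/(l - 7)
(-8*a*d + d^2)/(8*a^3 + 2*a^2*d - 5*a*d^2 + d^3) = d*(-8*a + d)/(8*a^3 + 2*a^2*d - 5*a*d^2 + d^3)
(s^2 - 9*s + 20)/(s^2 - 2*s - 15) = (s - 4)/(s + 3)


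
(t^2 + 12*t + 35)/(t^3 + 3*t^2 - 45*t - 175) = (t + 7)/(t^2 - 2*t - 35)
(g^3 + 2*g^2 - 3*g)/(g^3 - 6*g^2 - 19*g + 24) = g/(g - 8)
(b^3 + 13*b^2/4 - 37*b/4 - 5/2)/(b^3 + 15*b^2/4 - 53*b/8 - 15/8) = 2*(b - 2)/(2*b - 3)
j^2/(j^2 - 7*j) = j/(j - 7)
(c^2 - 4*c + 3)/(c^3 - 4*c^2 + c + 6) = (c - 1)/(c^2 - c - 2)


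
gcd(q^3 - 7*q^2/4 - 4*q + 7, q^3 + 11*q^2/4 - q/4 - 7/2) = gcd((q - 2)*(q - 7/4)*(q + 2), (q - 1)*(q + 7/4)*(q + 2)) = q + 2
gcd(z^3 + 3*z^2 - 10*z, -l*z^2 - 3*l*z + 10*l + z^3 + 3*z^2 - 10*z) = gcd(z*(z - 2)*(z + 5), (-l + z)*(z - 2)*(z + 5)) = z^2 + 3*z - 10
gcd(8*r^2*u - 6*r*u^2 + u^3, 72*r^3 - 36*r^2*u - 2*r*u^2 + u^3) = 2*r - u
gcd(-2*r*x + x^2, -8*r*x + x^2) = x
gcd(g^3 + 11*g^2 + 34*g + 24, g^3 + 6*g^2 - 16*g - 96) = g^2 + 10*g + 24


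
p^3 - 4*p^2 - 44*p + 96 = (p - 8)*(p - 2)*(p + 6)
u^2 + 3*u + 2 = (u + 1)*(u + 2)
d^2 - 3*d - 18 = (d - 6)*(d + 3)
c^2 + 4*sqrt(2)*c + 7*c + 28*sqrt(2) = (c + 7)*(c + 4*sqrt(2))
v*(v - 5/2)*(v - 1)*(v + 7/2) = v^4 - 39*v^2/4 + 35*v/4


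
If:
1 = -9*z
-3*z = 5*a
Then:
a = 1/15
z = -1/9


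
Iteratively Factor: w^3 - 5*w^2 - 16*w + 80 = (w - 5)*(w^2 - 16) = (w - 5)*(w + 4)*(w - 4)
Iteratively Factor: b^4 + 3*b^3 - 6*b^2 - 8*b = (b + 4)*(b^3 - b^2 - 2*b) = b*(b + 4)*(b^2 - b - 2) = b*(b + 1)*(b + 4)*(b - 2)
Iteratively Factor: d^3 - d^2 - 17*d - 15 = (d + 3)*(d^2 - 4*d - 5) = (d + 1)*(d + 3)*(d - 5)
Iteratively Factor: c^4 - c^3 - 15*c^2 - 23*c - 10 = (c + 1)*(c^3 - 2*c^2 - 13*c - 10) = (c + 1)^2*(c^2 - 3*c - 10) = (c - 5)*(c + 1)^2*(c + 2)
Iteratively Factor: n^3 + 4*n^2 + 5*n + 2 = (n + 1)*(n^2 + 3*n + 2) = (n + 1)^2*(n + 2)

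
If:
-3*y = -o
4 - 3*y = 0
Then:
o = 4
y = 4/3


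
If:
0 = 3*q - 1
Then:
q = 1/3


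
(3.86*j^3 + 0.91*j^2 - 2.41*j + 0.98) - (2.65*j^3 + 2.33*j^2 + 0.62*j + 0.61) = 1.21*j^3 - 1.42*j^2 - 3.03*j + 0.37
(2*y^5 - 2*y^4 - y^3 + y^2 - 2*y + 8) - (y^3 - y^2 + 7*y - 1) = 2*y^5 - 2*y^4 - 2*y^3 + 2*y^2 - 9*y + 9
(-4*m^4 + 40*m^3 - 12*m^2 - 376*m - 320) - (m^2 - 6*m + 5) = -4*m^4 + 40*m^3 - 13*m^2 - 370*m - 325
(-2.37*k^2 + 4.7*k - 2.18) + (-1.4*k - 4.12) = -2.37*k^2 + 3.3*k - 6.3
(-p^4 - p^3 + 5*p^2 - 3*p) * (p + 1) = -p^5 - 2*p^4 + 4*p^3 + 2*p^2 - 3*p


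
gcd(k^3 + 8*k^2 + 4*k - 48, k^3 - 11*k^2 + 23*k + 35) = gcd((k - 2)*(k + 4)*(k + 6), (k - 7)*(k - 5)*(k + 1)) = 1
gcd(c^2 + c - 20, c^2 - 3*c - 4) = c - 4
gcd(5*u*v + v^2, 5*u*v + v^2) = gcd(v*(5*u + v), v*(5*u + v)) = 5*u*v + v^2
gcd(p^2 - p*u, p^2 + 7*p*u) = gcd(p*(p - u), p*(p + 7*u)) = p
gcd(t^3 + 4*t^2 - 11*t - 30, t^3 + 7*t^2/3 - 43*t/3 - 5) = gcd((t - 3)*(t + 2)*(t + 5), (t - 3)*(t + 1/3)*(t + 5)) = t^2 + 2*t - 15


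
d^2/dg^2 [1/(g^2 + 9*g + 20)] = 2*(-g^2 - 9*g + (2*g + 9)^2 - 20)/(g^2 + 9*g + 20)^3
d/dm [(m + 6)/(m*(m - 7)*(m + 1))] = 2*(-m^3 - 6*m^2 + 36*m + 21)/(m^2*(m^4 - 12*m^3 + 22*m^2 + 84*m + 49))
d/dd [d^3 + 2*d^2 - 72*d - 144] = 3*d^2 + 4*d - 72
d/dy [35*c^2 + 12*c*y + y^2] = 12*c + 2*y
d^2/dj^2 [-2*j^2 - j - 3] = -4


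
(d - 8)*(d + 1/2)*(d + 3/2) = d^3 - 6*d^2 - 61*d/4 - 6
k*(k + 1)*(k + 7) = k^3 + 8*k^2 + 7*k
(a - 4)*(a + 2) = a^2 - 2*a - 8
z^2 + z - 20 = (z - 4)*(z + 5)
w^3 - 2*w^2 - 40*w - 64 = (w - 8)*(w + 2)*(w + 4)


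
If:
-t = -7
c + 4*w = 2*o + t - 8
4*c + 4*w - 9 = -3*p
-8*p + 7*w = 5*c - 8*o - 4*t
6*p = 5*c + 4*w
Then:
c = 2106/965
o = -53/386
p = 1199/965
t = 7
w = -834/965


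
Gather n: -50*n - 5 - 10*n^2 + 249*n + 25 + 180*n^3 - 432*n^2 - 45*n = 180*n^3 - 442*n^2 + 154*n + 20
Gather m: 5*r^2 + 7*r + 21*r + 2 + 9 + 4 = 5*r^2 + 28*r + 15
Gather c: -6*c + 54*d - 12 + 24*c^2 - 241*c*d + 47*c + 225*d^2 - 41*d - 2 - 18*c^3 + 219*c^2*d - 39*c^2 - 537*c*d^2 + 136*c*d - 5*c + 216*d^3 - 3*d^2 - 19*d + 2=-18*c^3 + c^2*(219*d - 15) + c*(-537*d^2 - 105*d + 36) + 216*d^3 + 222*d^2 - 6*d - 12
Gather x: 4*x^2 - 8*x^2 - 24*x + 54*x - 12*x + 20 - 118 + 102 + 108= -4*x^2 + 18*x + 112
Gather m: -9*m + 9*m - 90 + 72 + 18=0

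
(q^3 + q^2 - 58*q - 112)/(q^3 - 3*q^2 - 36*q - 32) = (q^2 + 9*q + 14)/(q^2 + 5*q + 4)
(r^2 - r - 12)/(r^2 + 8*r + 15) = (r - 4)/(r + 5)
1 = 1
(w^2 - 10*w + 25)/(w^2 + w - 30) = (w - 5)/(w + 6)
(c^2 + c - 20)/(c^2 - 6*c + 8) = (c + 5)/(c - 2)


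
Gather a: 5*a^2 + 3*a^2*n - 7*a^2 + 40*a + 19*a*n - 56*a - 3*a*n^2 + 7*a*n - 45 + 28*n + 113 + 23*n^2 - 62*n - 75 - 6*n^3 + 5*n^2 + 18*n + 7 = a^2*(3*n - 2) + a*(-3*n^2 + 26*n - 16) - 6*n^3 + 28*n^2 - 16*n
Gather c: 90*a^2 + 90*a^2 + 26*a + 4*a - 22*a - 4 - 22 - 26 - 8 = 180*a^2 + 8*a - 60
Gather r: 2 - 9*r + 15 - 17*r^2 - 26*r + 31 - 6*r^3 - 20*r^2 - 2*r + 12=-6*r^3 - 37*r^2 - 37*r + 60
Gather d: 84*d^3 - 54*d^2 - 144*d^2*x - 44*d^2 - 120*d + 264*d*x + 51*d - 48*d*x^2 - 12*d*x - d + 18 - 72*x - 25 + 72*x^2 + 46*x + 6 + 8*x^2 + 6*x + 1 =84*d^3 + d^2*(-144*x - 98) + d*(-48*x^2 + 252*x - 70) + 80*x^2 - 20*x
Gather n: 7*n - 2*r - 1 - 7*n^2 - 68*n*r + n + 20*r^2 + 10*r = -7*n^2 + n*(8 - 68*r) + 20*r^2 + 8*r - 1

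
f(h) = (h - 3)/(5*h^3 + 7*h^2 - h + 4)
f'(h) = (h - 3)*(-15*h^2 - 14*h + 1)/(5*h^3 + 7*h^2 - h + 4)^2 + 1/(5*h^3 + 7*h^2 - h + 4)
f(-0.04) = -0.75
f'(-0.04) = -0.04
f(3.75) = 0.00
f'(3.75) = 0.00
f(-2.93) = 0.10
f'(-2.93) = 0.13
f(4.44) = 0.00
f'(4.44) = 0.00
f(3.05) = 0.00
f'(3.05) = 0.00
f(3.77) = 0.00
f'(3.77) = 0.00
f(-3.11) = 0.08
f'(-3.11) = 0.09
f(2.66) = -0.00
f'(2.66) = 0.01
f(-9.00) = 0.00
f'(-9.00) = 0.00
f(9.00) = 0.00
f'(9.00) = 0.00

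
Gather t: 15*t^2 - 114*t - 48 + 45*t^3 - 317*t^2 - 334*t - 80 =45*t^3 - 302*t^2 - 448*t - 128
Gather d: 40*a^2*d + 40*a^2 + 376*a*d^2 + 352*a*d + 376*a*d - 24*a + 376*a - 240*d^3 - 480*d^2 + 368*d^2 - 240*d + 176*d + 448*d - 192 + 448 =40*a^2 + 352*a - 240*d^3 + d^2*(376*a - 112) + d*(40*a^2 + 728*a + 384) + 256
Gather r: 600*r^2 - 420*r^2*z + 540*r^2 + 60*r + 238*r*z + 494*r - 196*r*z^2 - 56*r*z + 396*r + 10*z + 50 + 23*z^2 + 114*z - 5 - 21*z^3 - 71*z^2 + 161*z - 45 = r^2*(1140 - 420*z) + r*(-196*z^2 + 182*z + 950) - 21*z^3 - 48*z^2 + 285*z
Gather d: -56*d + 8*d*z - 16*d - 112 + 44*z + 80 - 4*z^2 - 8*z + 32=d*(8*z - 72) - 4*z^2 + 36*z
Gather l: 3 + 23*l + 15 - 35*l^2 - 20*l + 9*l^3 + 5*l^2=9*l^3 - 30*l^2 + 3*l + 18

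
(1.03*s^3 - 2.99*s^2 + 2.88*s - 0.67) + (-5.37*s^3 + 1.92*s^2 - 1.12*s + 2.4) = -4.34*s^3 - 1.07*s^2 + 1.76*s + 1.73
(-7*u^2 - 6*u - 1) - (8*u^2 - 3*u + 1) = -15*u^2 - 3*u - 2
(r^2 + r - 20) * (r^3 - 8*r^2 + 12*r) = r^5 - 7*r^4 - 16*r^3 + 172*r^2 - 240*r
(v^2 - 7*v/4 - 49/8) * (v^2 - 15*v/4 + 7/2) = v^4 - 11*v^3/2 + 63*v^2/16 + 539*v/32 - 343/16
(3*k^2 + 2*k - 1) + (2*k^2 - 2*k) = 5*k^2 - 1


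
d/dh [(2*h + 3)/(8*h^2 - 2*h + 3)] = 4*(-4*h^2 - 12*h + 3)/(64*h^4 - 32*h^3 + 52*h^2 - 12*h + 9)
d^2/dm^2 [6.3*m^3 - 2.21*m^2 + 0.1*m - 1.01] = 37.8*m - 4.42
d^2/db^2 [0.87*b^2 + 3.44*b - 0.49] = 1.74000000000000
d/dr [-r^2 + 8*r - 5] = 8 - 2*r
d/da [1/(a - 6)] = -1/(a - 6)^2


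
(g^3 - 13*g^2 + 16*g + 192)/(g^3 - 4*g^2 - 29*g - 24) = (g - 8)/(g + 1)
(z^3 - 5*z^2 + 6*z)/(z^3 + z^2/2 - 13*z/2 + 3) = 2*z*(z - 3)/(2*z^2 + 5*z - 3)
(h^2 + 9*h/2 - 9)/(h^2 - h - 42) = (h - 3/2)/(h - 7)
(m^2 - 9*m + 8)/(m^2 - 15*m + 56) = (m - 1)/(m - 7)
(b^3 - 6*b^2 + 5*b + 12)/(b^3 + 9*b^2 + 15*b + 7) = (b^2 - 7*b + 12)/(b^2 + 8*b + 7)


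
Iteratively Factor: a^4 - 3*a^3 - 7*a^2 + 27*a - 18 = (a - 3)*(a^3 - 7*a + 6) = (a - 3)*(a - 2)*(a^2 + 2*a - 3) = (a - 3)*(a - 2)*(a + 3)*(a - 1)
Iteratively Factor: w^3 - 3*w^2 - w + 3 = (w - 3)*(w^2 - 1) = (w - 3)*(w + 1)*(w - 1)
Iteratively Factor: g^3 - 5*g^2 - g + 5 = (g - 1)*(g^2 - 4*g - 5) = (g - 5)*(g - 1)*(g + 1)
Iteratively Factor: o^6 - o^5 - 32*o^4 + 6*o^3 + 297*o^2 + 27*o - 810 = (o + 3)*(o^5 - 4*o^4 - 20*o^3 + 66*o^2 + 99*o - 270) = (o - 3)*(o + 3)*(o^4 - o^3 - 23*o^2 - 3*o + 90) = (o - 3)*(o + 3)^2*(o^3 - 4*o^2 - 11*o + 30) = (o - 3)*(o - 2)*(o + 3)^2*(o^2 - 2*o - 15) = (o - 3)*(o - 2)*(o + 3)^3*(o - 5)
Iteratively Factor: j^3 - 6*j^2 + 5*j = (j - 1)*(j^2 - 5*j) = j*(j - 1)*(j - 5)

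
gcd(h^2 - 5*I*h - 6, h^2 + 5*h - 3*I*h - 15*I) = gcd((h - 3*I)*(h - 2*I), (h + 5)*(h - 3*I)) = h - 3*I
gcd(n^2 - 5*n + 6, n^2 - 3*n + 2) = n - 2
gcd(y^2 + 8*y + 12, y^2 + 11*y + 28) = 1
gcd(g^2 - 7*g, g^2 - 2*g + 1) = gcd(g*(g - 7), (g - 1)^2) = 1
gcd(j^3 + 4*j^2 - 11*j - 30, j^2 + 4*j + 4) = j + 2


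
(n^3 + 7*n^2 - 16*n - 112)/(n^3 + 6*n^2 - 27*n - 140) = (n - 4)/(n - 5)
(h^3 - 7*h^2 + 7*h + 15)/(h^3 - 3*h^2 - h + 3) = (h - 5)/(h - 1)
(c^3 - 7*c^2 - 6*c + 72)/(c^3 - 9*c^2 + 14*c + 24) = (c + 3)/(c + 1)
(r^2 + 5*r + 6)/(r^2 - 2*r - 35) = (r^2 + 5*r + 6)/(r^2 - 2*r - 35)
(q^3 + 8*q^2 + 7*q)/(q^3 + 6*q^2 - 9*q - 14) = q/(q - 2)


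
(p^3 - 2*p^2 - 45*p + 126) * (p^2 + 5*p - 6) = p^5 + 3*p^4 - 61*p^3 - 87*p^2 + 900*p - 756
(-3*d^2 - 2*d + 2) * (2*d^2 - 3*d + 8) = -6*d^4 + 5*d^3 - 14*d^2 - 22*d + 16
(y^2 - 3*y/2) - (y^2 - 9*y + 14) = 15*y/2 - 14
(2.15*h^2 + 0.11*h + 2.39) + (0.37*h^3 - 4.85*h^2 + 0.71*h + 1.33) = 0.37*h^3 - 2.7*h^2 + 0.82*h + 3.72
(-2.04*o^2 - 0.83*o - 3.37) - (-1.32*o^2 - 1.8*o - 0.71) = -0.72*o^2 + 0.97*o - 2.66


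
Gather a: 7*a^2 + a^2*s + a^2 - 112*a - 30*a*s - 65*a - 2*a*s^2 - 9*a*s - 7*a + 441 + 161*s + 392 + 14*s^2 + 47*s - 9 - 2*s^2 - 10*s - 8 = a^2*(s + 8) + a*(-2*s^2 - 39*s - 184) + 12*s^2 + 198*s + 816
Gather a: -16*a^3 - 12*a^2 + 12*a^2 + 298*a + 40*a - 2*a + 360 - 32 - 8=-16*a^3 + 336*a + 320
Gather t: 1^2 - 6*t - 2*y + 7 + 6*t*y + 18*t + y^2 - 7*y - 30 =t*(6*y + 12) + y^2 - 9*y - 22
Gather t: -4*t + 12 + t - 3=9 - 3*t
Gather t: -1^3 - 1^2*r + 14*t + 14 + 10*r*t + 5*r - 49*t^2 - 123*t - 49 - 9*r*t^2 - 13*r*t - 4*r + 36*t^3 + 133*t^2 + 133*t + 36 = 36*t^3 + t^2*(84 - 9*r) + t*(24 - 3*r)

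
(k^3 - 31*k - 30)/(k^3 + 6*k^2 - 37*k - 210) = (k + 1)/(k + 7)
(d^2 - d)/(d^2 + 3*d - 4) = d/(d + 4)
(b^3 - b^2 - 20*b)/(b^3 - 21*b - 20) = b/(b + 1)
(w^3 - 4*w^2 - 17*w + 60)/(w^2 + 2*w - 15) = (w^2 - w - 20)/(w + 5)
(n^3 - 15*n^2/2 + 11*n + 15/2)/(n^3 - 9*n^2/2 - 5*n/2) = (n - 3)/n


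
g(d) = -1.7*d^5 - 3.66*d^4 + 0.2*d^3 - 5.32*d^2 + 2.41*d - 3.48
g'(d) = -8.5*d^4 - 14.64*d^3 + 0.6*d^2 - 10.64*d + 2.41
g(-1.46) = -24.31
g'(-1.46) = 26.16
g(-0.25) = -4.43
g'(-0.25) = 5.30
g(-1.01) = -13.57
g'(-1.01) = 20.01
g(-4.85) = 2373.79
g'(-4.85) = -2964.80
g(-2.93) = 36.11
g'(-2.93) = -219.47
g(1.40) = -33.19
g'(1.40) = -84.14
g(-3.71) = 405.62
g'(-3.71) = -812.60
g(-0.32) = -4.84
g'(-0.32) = 6.27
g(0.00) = -3.48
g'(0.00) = 2.41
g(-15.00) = 1103738.37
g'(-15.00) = -380605.49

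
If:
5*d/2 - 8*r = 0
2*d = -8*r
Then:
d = 0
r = 0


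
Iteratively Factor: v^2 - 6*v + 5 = (v - 5)*(v - 1)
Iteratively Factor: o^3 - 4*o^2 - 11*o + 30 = (o + 3)*(o^2 - 7*o + 10) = (o - 5)*(o + 3)*(o - 2)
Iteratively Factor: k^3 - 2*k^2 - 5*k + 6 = (k - 1)*(k^2 - k - 6) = (k - 3)*(k - 1)*(k + 2)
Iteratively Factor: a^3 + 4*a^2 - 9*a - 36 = (a + 3)*(a^2 + a - 12) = (a + 3)*(a + 4)*(a - 3)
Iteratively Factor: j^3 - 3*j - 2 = (j - 2)*(j^2 + 2*j + 1) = (j - 2)*(j + 1)*(j + 1)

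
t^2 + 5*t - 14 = (t - 2)*(t + 7)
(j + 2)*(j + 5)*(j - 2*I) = j^3 + 7*j^2 - 2*I*j^2 + 10*j - 14*I*j - 20*I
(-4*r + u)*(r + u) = -4*r^2 - 3*r*u + u^2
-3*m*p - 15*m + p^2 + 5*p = (-3*m + p)*(p + 5)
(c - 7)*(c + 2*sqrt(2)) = c^2 - 7*c + 2*sqrt(2)*c - 14*sqrt(2)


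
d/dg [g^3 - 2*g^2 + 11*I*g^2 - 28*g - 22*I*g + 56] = 3*g^2 + g*(-4 + 22*I) - 28 - 22*I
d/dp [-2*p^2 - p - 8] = -4*p - 1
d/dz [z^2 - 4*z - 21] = 2*z - 4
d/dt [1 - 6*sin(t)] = -6*cos(t)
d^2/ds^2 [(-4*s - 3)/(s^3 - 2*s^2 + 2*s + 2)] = 4*(-6*s^5 + 3*s^4 + 20*s^3 - 3*s^2 + 3*s - 4)/(s^9 - 6*s^8 + 18*s^7 - 26*s^6 + 12*s^5 + 24*s^4 - 28*s^3 + 24*s + 8)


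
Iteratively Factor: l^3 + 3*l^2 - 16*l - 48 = (l - 4)*(l^2 + 7*l + 12) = (l - 4)*(l + 4)*(l + 3)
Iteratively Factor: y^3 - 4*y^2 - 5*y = (y + 1)*(y^2 - 5*y) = y*(y + 1)*(y - 5)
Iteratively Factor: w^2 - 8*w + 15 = (w - 5)*(w - 3)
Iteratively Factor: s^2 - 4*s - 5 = (s - 5)*(s + 1)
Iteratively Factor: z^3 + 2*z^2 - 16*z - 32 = (z + 2)*(z^2 - 16) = (z - 4)*(z + 2)*(z + 4)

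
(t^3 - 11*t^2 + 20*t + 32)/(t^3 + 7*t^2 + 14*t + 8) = (t^2 - 12*t + 32)/(t^2 + 6*t + 8)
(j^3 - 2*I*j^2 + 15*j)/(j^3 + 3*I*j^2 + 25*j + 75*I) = j/(j + 5*I)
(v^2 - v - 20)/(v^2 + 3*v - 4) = (v - 5)/(v - 1)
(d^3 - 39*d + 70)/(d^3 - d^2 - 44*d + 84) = (d - 5)/(d - 6)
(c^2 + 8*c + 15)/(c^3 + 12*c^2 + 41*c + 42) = (c + 5)/(c^2 + 9*c + 14)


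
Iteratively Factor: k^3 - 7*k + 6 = (k - 1)*(k^2 + k - 6) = (k - 1)*(k + 3)*(k - 2)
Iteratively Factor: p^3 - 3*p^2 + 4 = (p + 1)*(p^2 - 4*p + 4) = (p - 2)*(p + 1)*(p - 2)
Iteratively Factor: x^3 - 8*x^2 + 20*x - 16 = (x - 4)*(x^2 - 4*x + 4) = (x - 4)*(x - 2)*(x - 2)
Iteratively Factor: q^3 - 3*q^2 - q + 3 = (q - 3)*(q^2 - 1) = (q - 3)*(q - 1)*(q + 1)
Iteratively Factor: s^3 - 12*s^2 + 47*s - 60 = (s - 5)*(s^2 - 7*s + 12) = (s - 5)*(s - 4)*(s - 3)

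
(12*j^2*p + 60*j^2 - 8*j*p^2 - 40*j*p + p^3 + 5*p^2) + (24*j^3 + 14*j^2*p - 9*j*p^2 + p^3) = 24*j^3 + 26*j^2*p + 60*j^2 - 17*j*p^2 - 40*j*p + 2*p^3 + 5*p^2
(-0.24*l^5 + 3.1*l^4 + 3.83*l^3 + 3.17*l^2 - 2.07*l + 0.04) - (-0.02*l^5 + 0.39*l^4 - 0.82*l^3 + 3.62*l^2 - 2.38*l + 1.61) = -0.22*l^5 + 2.71*l^4 + 4.65*l^3 - 0.45*l^2 + 0.31*l - 1.57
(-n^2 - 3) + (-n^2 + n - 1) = -2*n^2 + n - 4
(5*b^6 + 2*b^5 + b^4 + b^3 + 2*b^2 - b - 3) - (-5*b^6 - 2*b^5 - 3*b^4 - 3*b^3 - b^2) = 10*b^6 + 4*b^5 + 4*b^4 + 4*b^3 + 3*b^2 - b - 3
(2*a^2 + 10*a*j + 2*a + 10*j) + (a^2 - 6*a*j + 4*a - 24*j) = 3*a^2 + 4*a*j + 6*a - 14*j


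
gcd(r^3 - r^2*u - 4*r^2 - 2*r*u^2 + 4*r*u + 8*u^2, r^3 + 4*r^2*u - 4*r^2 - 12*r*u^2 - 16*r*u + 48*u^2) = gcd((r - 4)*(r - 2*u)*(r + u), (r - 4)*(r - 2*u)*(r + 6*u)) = r^2 - 2*r*u - 4*r + 8*u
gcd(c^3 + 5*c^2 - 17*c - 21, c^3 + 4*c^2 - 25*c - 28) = c^2 + 8*c + 7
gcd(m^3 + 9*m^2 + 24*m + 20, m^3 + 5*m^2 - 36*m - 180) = m + 5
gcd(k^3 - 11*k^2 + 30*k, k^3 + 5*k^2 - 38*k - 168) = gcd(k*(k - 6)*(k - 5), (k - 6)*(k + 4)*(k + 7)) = k - 6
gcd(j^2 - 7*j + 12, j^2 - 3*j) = j - 3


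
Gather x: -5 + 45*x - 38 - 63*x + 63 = 20 - 18*x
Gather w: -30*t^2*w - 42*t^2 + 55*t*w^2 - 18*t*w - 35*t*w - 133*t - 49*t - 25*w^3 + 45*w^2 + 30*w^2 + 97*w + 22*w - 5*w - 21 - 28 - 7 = -42*t^2 - 182*t - 25*w^3 + w^2*(55*t + 75) + w*(-30*t^2 - 53*t + 114) - 56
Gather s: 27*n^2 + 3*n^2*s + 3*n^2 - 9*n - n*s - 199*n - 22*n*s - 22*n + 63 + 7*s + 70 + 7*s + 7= 30*n^2 - 230*n + s*(3*n^2 - 23*n + 14) + 140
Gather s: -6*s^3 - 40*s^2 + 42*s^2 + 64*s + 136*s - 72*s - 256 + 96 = -6*s^3 + 2*s^2 + 128*s - 160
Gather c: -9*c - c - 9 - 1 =-10*c - 10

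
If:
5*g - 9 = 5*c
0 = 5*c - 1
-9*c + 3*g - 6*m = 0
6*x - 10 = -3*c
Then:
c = 1/5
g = 2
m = 7/10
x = 47/30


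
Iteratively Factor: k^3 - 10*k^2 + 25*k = (k - 5)*(k^2 - 5*k) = (k - 5)^2*(k)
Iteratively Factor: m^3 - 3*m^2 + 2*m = (m - 2)*(m^2 - m) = m*(m - 2)*(m - 1)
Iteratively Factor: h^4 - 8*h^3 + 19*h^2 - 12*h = (h - 1)*(h^3 - 7*h^2 + 12*h) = h*(h - 1)*(h^2 - 7*h + 12) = h*(h - 4)*(h - 1)*(h - 3)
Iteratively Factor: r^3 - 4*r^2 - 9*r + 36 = (r - 3)*(r^2 - r - 12) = (r - 3)*(r + 3)*(r - 4)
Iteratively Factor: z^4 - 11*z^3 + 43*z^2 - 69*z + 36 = (z - 3)*(z^3 - 8*z^2 + 19*z - 12) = (z - 3)^2*(z^2 - 5*z + 4) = (z - 4)*(z - 3)^2*(z - 1)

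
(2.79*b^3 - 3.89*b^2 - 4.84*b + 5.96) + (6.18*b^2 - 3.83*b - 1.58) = 2.79*b^3 + 2.29*b^2 - 8.67*b + 4.38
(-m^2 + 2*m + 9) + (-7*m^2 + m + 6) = -8*m^2 + 3*m + 15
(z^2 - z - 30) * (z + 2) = z^3 + z^2 - 32*z - 60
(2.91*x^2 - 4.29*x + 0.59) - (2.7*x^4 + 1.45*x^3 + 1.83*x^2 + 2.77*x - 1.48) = -2.7*x^4 - 1.45*x^3 + 1.08*x^2 - 7.06*x + 2.07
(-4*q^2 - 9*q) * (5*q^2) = -20*q^4 - 45*q^3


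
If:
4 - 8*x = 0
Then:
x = 1/2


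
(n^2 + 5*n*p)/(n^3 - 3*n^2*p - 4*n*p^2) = (-n - 5*p)/(-n^2 + 3*n*p + 4*p^2)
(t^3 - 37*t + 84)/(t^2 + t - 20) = (t^2 + 4*t - 21)/(t + 5)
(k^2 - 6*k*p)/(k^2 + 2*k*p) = (k - 6*p)/(k + 2*p)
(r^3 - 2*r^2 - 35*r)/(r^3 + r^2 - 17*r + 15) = r*(r - 7)/(r^2 - 4*r + 3)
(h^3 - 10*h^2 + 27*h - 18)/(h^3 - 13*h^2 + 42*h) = (h^2 - 4*h + 3)/(h*(h - 7))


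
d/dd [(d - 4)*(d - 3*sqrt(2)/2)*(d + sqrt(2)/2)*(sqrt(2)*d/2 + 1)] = 2*sqrt(2)*d^3 - 6*sqrt(2)*d^2 - 7*sqrt(2)*d/2 - 3/2 + 7*sqrt(2)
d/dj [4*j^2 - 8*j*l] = 8*j - 8*l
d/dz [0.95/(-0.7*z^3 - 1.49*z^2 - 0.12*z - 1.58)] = (1.995*z^2 + 2.831*z + 0.114)/(0.7*z^3 + 1.49*z^2 + 0.12*z + 1.58)^2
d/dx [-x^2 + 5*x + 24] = 5 - 2*x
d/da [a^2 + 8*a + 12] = 2*a + 8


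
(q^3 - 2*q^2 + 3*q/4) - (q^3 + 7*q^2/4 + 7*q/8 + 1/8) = -15*q^2/4 - q/8 - 1/8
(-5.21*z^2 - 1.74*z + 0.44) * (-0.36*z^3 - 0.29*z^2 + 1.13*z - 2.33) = 1.8756*z^5 + 2.1373*z^4 - 5.5411*z^3 + 10.0455*z^2 + 4.5514*z - 1.0252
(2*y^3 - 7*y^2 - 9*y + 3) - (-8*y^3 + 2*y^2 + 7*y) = 10*y^3 - 9*y^2 - 16*y + 3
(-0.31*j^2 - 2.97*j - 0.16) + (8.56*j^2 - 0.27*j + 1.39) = 8.25*j^2 - 3.24*j + 1.23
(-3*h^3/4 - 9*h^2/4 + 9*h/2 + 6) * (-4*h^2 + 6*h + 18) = 3*h^5 + 9*h^4/2 - 45*h^3 - 75*h^2/2 + 117*h + 108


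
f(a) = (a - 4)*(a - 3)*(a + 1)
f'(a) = (a - 4)*(a - 3) + (a - 4)*(a + 1) + (a - 3)*(a + 1) = 3*a^2 - 12*a + 5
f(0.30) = 12.99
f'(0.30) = 1.67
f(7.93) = 173.02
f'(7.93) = 98.49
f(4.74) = 7.39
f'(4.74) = 15.52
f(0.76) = 12.77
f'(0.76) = -2.39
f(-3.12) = -92.38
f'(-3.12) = 71.64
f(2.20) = 4.61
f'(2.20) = -6.88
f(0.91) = 12.33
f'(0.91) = -3.44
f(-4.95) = -281.05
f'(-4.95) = 137.91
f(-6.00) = -450.00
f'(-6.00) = 185.00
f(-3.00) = -84.00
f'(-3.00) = 68.00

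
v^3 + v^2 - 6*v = v*(v - 2)*(v + 3)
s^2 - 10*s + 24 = (s - 6)*(s - 4)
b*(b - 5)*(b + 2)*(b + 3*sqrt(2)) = b^4 - 3*b^3 + 3*sqrt(2)*b^3 - 9*sqrt(2)*b^2 - 10*b^2 - 30*sqrt(2)*b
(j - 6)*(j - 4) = j^2 - 10*j + 24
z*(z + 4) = z^2 + 4*z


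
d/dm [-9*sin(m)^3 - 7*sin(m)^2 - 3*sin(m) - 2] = (-14*sin(m) + 27*cos(m)^2 - 30)*cos(m)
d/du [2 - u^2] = -2*u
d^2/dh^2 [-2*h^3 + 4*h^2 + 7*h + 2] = 8 - 12*h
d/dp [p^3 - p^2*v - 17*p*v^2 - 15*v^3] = 3*p^2 - 2*p*v - 17*v^2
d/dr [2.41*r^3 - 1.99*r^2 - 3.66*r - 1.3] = 7.23*r^2 - 3.98*r - 3.66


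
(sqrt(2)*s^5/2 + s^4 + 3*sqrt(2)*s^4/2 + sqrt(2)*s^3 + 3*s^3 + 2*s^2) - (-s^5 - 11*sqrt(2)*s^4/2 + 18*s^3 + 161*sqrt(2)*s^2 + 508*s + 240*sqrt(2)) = sqrt(2)*s^5/2 + s^5 + s^4 + 7*sqrt(2)*s^4 - 15*s^3 + sqrt(2)*s^3 - 161*sqrt(2)*s^2 + 2*s^2 - 508*s - 240*sqrt(2)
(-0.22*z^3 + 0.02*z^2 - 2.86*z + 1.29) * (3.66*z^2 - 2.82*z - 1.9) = -0.8052*z^5 + 0.6936*z^4 - 10.106*z^3 + 12.7486*z^2 + 1.7962*z - 2.451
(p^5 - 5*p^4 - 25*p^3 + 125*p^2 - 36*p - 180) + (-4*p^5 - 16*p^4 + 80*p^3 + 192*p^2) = -3*p^5 - 21*p^4 + 55*p^3 + 317*p^2 - 36*p - 180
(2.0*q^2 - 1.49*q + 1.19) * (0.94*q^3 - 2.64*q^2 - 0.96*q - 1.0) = 1.88*q^5 - 6.6806*q^4 + 3.1322*q^3 - 3.7112*q^2 + 0.3476*q - 1.19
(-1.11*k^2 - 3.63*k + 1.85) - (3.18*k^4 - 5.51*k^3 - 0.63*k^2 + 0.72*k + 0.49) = -3.18*k^4 + 5.51*k^3 - 0.48*k^2 - 4.35*k + 1.36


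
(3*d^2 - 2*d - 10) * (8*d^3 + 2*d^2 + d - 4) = 24*d^5 - 10*d^4 - 81*d^3 - 34*d^2 - 2*d + 40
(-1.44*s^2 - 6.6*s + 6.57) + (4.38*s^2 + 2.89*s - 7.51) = 2.94*s^2 - 3.71*s - 0.94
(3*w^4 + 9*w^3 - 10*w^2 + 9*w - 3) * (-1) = -3*w^4 - 9*w^3 + 10*w^2 - 9*w + 3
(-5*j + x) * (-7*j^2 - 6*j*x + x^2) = 35*j^3 + 23*j^2*x - 11*j*x^2 + x^3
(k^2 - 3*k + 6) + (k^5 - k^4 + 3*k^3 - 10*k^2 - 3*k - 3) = k^5 - k^4 + 3*k^3 - 9*k^2 - 6*k + 3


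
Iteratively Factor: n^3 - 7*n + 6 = (n + 3)*(n^2 - 3*n + 2) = (n - 1)*(n + 3)*(n - 2)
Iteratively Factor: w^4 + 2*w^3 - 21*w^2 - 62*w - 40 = (w + 4)*(w^3 - 2*w^2 - 13*w - 10) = (w + 1)*(w + 4)*(w^2 - 3*w - 10) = (w + 1)*(w + 2)*(w + 4)*(w - 5)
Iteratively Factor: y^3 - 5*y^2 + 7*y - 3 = (y - 1)*(y^2 - 4*y + 3) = (y - 3)*(y - 1)*(y - 1)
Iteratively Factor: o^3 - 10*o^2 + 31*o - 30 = (o - 5)*(o^2 - 5*o + 6) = (o - 5)*(o - 3)*(o - 2)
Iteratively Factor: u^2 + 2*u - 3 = (u - 1)*(u + 3)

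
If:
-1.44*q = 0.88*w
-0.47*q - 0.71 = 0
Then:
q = -1.51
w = 2.47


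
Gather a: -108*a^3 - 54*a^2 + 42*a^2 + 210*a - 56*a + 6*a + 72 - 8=-108*a^3 - 12*a^2 + 160*a + 64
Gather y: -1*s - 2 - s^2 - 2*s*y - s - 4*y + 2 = -s^2 - 2*s + y*(-2*s - 4)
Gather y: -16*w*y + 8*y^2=-16*w*y + 8*y^2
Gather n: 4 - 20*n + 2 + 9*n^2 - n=9*n^2 - 21*n + 6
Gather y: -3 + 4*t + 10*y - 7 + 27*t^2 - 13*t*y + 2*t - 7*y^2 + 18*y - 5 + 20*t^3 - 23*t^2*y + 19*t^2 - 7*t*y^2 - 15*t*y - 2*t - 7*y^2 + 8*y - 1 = 20*t^3 + 46*t^2 + 4*t + y^2*(-7*t - 14) + y*(-23*t^2 - 28*t + 36) - 16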